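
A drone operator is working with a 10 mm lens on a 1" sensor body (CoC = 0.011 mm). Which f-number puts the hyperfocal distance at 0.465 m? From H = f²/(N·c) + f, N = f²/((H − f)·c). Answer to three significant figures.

f/20

Rearrange H = f²/(N·c) + f for N: N = f² / ((H − f)·c).
N = 10² / ((465 − 10) × 0.011) = 100 / 5.005 ≈ 20.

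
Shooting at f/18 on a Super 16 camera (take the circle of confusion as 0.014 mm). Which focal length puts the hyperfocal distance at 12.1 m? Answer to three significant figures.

55.1 mm

From H = f²/(N·c) + f, with f ≪ H: f ≈ √(H·N·c) = √(12100 × 18 × 0.014) = √3049.2 ≈ 55.22 mm.
Exact: f² + N·c·f − N·c·H = 0 ⇒ f = (−N·c + √((N·c)² + 4·N·c·H))/2 = (−0.252 + √12197)/2 ≈ 55.094 mm ≈ 55.1 mm.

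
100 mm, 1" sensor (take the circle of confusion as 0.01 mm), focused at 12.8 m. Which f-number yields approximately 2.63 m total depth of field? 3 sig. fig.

f/8.01

Write h = H − f = f²/(N·c). The thin-lens limits are Dn = s·h/(h + (s−f)) and Df = s·h/(h − (s−f)), so DoF = Df − Dn = 2·s·(s−f)·h / (h² − (s−f)²).
That is a quadratic in h: DoF·h² − 2·s·(s−f)·h − DoF·(s−f)² = 0 ⇒ h = (s−f)·(s + √(s² + DoF²)) / DoF = 12700 × (12800 + √(12800² + 2630²)) / 2630 = 12700 × (12800 + 13067.4) / 2630 ≈ 124911 mm.
Then N = f²/(c·h) = 100² / (0.01 × 124911) = 10000 / 1249.1 ≈ 8.01.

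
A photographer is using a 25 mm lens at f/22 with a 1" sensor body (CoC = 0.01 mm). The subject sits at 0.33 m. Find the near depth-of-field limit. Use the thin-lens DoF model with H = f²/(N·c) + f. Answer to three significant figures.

298 mm

Hyperfocal distance H = f²/(N·c) + f = 25²/(22 × 0.01) + 25 = 625/0.22 + 25 ≈ 2865.9 mm ≈ 2.866 m.
Near limit Dn = s·(H − f)/(H + s − 2f) = 330 × (2865.9 − 25) / (2865.9 + 330 − 2 × 25) = 330 × 2840.9 / 3145.9 ≈ 298.01 mm.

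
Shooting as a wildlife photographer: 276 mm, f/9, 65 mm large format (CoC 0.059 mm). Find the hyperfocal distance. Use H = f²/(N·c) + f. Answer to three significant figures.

Hyperfocal distance H = f²/(N·c) + f = 276²/(9 × 0.059) + 276 = 76176/0.531 + 276 ≈ 143733.6 mm ≈ 144 m.

144 m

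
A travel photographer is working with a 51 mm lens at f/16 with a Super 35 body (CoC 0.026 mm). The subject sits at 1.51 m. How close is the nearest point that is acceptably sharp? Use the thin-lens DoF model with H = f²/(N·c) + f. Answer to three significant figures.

1.22 m

Hyperfocal distance H = f²/(N·c) + f = 51²/(16 × 0.026) + 51 = 2601/0.416 + 51 ≈ 6303.4 mm ≈ 6.303 m.
Near limit Dn = s·(H − f)/(H + s − 2f) = 1510 × (6303.4 − 51) / (6303.4 + 1510 − 2 × 51) = 1510 × 6252.4 / 7711.4 ≈ 1224.3 mm ≈ 1.22 m.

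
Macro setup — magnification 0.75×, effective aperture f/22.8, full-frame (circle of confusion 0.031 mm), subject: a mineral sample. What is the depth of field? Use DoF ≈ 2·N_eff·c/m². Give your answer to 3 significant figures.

At magnification m, DoF ≈ 2·N_eff·c/m² = 2 × 22.8 × 0.031 / 0.75² = 1.414 / 0.5625 ≈ 2.51 mm.

2.51 mm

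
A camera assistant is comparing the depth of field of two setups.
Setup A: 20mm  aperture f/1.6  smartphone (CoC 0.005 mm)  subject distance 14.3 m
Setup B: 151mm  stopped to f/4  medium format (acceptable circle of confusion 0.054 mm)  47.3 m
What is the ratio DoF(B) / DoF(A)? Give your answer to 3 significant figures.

5.94

Setup A: H = 20²/(1.6×0.005) + 20 ≈ 50020.0 mm; DoF = Df − Dn = 20016.8 − 11123.2 ≈ 8893.6 mm.
Setup B: H = 151²/(4×0.054) + 151 ≈ 105711.2 mm; DoF = Df − Dn = 85480 − 32696 ≈ 52784 mm.
Ratio = 52784 / 8893.6 ≈ 5.94.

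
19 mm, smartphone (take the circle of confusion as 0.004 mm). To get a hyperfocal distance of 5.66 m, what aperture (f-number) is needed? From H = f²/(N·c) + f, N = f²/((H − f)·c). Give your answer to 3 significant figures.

f/16

Rearrange H = f²/(N·c) + f for N: N = f² / ((H − f)·c).
N = 19² / ((5660 − 19) × 0.004) = 361 / 22.56 ≈ 16.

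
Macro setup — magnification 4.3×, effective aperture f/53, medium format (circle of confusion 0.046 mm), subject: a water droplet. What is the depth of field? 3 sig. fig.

At magnification m, DoF ≈ 2·N_eff·c/m² = 2 × 53 × 0.046 / 4.3² = 4.876 / 18.49 ≈ 0.264 mm.

0.264 mm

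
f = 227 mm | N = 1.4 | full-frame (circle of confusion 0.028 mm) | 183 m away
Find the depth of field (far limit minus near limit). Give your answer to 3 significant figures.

Hyperfocal distance H = f²/(N·c) + f = 227²/(1.4 × 0.028) + 227 = 51529/0.0392 + 227 ≈ 1314742.3 mm ≈ 1315 m.
Near limit Dn = s·(H − f)/(H + s − 2f) = 183000 × (1314742.3 − 227) / (1314742.3 + 183000 − 2 × 227) = 183000 × 1314515.3 / 1497288.3 ≈ 160661 mm.
Far limit Df = s·(H − f)/(H − s) = 183000 × (1314742.3 − 227) / (1314742.3 − 183000) = 183000 × 1314515.3 / 1131742.3 ≈ 212554 mm.
Depth of field = Df − Dn = 212554 − 160661 ≈ 51893 mm ≈ 51.9 m.

51.9 m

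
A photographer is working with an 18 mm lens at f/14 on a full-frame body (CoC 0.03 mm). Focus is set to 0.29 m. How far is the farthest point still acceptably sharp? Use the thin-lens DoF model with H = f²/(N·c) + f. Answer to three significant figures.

Hyperfocal distance H = f²/(N·c) + f = 18²/(14 × 0.03) + 18 = 324/0.42 + 18 ≈ 789.4 mm ≈ 0.789 m.
Far limit Df = s·(H − f)/(H − s) = 290 × (789.4 − 18) / (789.4 − 290) = 290 × 771.4 / 499.4 ≈ 447.94 mm.

448 mm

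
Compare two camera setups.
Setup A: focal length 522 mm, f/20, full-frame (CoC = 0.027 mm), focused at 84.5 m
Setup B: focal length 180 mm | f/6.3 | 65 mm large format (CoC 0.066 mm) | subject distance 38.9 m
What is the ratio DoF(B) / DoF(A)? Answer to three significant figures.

1.77

Setup A: H = 522²/(20×0.027) + 522 ≈ 505122.0 mm; DoF = Df − Dn = 101371 − 72444 ≈ 28927 mm.
Setup B: H = 180²/(6.3×0.066) + 180 ≈ 78102.1 mm; DoF = Df − Dn = 77322 − 25987 ≈ 51335 mm.
Ratio = 51335 / 28927 ≈ 1.77.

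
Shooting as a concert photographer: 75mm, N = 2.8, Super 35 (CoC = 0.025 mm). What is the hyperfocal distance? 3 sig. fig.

Hyperfocal distance H = f²/(N·c) + f = 75²/(2.8 × 0.025) + 75 = 5625/0.07 + 75 ≈ 80432.1 mm ≈ 80.4 m.

80.4 m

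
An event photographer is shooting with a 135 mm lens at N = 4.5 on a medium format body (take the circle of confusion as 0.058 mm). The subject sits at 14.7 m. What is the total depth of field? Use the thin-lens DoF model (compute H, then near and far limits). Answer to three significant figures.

6.41 m

Hyperfocal distance H = f²/(N·c) + f = 135²/(4.5 × 0.058) + 135 = 18225/0.261 + 135 ≈ 69962.6 mm ≈ 69.96 m.
Near limit Dn = s·(H − f)/(H + s − 2f) = 14700 × (69962.6 − 135) / (69962.6 + 14700 − 2 × 135) = 14700 × 69827.6 / 84392.6 ≈ 12163.0 mm.
Far limit Df = s·(H − f)/(H − s) = 14700 × (69962.6 − 135) / (69962.6 − 14700) = 14700 × 69827.6 / 55262.6 ≈ 18574.3 mm.
Depth of field = Df − Dn = 18574.3 − 12163.0 ≈ 6411.3 mm ≈ 6.41 m.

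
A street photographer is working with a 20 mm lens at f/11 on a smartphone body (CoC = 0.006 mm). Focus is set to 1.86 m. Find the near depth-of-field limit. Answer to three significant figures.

1.43 m

Hyperfocal distance H = f²/(N·c) + f = 20²/(11 × 0.006) + 20 = 400/0.066 + 20 ≈ 6080.6 mm ≈ 6.081 m.
Near limit Dn = s·(H − f)/(H + s − 2f) = 1860 × (6080.6 − 20) / (6080.6 + 1860 − 2 × 20) = 1860 × 6060.6 / 7900.6 ≈ 1426.8 mm ≈ 1.43 m.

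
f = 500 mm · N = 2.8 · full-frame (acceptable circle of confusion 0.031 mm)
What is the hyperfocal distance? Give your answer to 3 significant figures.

2880 m

Hyperfocal distance H = f²/(N·c) + f = 500²/(2.8 × 0.031) + 500 = 250000/0.0868 + 500 ≈ 2880684.3 mm ≈ 2880 m.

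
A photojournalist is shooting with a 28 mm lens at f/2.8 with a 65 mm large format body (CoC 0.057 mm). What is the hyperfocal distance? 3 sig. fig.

Hyperfocal distance H = f²/(N·c) + f = 28²/(2.8 × 0.057) + 28 = 784/0.1596 + 28 ≈ 4940.3 mm ≈ 4.94 m.

4.94 m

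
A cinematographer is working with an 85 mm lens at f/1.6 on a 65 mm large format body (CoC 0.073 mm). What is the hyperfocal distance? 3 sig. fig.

Hyperfocal distance H = f²/(N·c) + f = 85²/(1.6 × 0.073) + 85 = 7225/0.1168 + 85 ≈ 61942.9 mm ≈ 61.9 m.

61.9 m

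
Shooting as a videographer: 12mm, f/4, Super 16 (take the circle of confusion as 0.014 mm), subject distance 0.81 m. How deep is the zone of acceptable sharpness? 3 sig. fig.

0.556 m

Hyperfocal distance H = f²/(N·c) + f = 12²/(4 × 0.014) + 12 = 144/0.056 + 12 ≈ 2583.4 mm ≈ 2.583 m.
Near limit Dn = s·(H − f)/(H + s − 2f) = 810 × (2583.4 − 12) / (2583.4 + 810 − 2 × 12) = 810 × 2571.4 / 3369.4 ≈ 618.16 mm.
Far limit Df = s·(H − f)/(H − s) = 810 × (2583.4 − 12) / (2583.4 − 810) = 810 × 2571.4 / 1773.4 ≈ 1174.48 mm.
Depth of field = Df − Dn = 1174.48 − 618.16 ≈ 556.32 mm ≈ 0.556 m.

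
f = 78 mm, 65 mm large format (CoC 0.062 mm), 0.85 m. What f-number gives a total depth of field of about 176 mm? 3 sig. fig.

Write h = H − f = f²/(N·c). The thin-lens limits are Dn = s·h/(h + (s−f)) and Df = s·h/(h − (s−f)), so DoF = Df − Dn = 2·s·(s−f)·h / (h² − (s−f)²).
That is a quadratic in h: DoF·h² − 2·s·(s−f)·h − DoF·(s−f)² = 0 ⇒ h = (s−f)·(s + √(s² + DoF²)) / DoF = 772 × (850 + √(850² + 176²)) / 176 = 772 × (850 + 868.030) / 176 ≈ 7535.9 mm.
Then N = f²/(c·h) = 78² / (0.062 × 7535.9) = 6084 / 467.23 ≈ 13.

f/13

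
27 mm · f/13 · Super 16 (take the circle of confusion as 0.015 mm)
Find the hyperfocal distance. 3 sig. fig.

Hyperfocal distance H = f²/(N·c) + f = 27²/(13 × 0.015) + 27 = 729/0.195 + 27 ≈ 3765.5 mm ≈ 3.77 m.

3.77 m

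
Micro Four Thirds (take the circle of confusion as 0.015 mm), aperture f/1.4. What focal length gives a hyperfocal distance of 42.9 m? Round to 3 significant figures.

From H = f²/(N·c) + f, with f ≪ H: f ≈ √(H·N·c) = √(42900 × 1.4 × 0.015) = √900.90 ≈ 30.01 mm.
The +f correction barely moves this — solving exactly, f² + N·c·f − N·c·H = 0 ⇒ f = (−N·c + √((N·c)² + 4·N·c·H))/2 = (−0.021 + √3603.6)/2 ≈ 30.004 mm, so f ≈ 30.0 mm.

30.0 mm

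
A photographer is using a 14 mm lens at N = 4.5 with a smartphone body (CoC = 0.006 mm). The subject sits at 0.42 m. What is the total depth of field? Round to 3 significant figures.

Hyperfocal distance H = f²/(N·c) + f = 14²/(4.5 × 0.006) + 14 = 196/0.027 + 14 ≈ 7273.3 mm ≈ 7.273 m.
Near limit Dn = s·(H − f)/(H + s − 2f) = 420 × (7273.3 − 14) / (7273.3 + 420 − 2 × 14) = 420 × 7259.3 / 7665.3 ≈ 397.754 mm.
Far limit Df = s·(H − f)/(H − s) = 420 × (7273.3 − 14) / (7273.3 − 420) = 420 × 7259.3 / 6853.3 ≈ 444.882 mm.
Depth of field = Df − Dn = 444.882 − 397.754 ≈ 47.128 mm.

47.1 mm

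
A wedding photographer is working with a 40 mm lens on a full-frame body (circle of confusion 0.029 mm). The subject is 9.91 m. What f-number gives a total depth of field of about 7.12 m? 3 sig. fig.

f/1.80

Write h = H − f = f²/(N·c). The thin-lens limits are Dn = s·h/(h + (s−f)) and Df = s·h/(h − (s−f)), so DoF = Df − Dn = 2·s·(s−f)·h / (h² − (s−f)²).
That is a quadratic in h: DoF·h² − 2·s·(s−f)·h − DoF·(s−f)² = 0 ⇒ h = (s−f)·(s + √(s² + DoF²)) / DoF = 9870 × (9910 + √(9910² + 7120²)) / 7120 = 9870 × (9910 + 12202.6) / 7120 ≈ 30653 mm.
Then N = f²/(c·h) = 40² / (0.029 × 30653) = 1600 / 888.94 ≈ 1.80.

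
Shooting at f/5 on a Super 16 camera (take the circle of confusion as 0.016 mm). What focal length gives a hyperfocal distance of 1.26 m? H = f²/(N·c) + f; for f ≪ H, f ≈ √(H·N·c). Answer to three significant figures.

From H = f²/(N·c) + f, with f ≪ H: f ≈ √(H·N·c) = √(1260 × 5 × 0.016) = √100.80 ≈ 10.04 mm.
The +f correction barely moves this — solving exactly, f² + N·c·f − N·c·H = 0 ⇒ f = (−N·c + √((N·c)² + 4·N·c·H))/2 = (−0.08 + √403.21)/2 ≈ 10.000 mm, so f ≈ 10.0 mm.

10.0 mm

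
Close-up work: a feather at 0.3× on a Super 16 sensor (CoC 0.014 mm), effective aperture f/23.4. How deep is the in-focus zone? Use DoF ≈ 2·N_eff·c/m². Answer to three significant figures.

7.28 mm

At magnification m, DoF ≈ 2·N_eff·c/m² = 2 × 23.4 × 0.014 / 0.3² = 0.6552 / 0.09 ≈ 7.28 mm.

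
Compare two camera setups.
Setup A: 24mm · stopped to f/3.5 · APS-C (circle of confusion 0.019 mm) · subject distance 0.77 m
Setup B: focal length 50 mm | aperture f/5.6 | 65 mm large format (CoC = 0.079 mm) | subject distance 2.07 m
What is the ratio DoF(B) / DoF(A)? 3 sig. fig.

Setup A: H = 24²/(3.5×0.019) + 24 ≈ 8685.7 mm; DoF = Df − Dn = 842.57 − 708.94 ≈ 133.63 mm.
Setup B: H = 50²/(5.6×0.079) + 50 ≈ 5701.0 mm; DoF = Df − Dn = 3221.6 − 1524.9 ≈ 1696.7 mm.
Ratio = 1696.7 / 133.63 ≈ 12.7.

12.7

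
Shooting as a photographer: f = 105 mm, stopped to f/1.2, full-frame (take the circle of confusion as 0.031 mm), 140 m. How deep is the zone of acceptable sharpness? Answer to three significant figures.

Hyperfocal distance H = f²/(N·c) + f = 105²/(1.2 × 0.031) + 105 = 11025/0.0372 + 105 ≈ 296476.0 mm ≈ 296.5 m.
Near limit Dn = s·(H − f)/(H + s − 2f) = 140000 × (296476.0 − 105) / (296476.0 + 140000 − 2 × 105) = 140000 × 296371.0 / 436266.0 ≈ 95107 mm.
Far limit Df = s·(H − f)/(H − s) = 140000 × (296476.0 − 105) / (296476.0 − 140000) = 140000 × 296371.0 / 156476.0 ≈ 265165 mm.
Depth of field = Df − Dn = 265165 − 95107 ≈ 170058 mm ≈ 170 m.

170 m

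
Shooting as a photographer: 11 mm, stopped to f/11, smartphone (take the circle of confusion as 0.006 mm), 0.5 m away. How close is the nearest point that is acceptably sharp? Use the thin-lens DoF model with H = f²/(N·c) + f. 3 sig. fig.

Hyperfocal distance H = f²/(N·c) + f = 11²/(11 × 0.006) + 11 = 121/0.066 + 11 ≈ 1844.3 mm ≈ 1.844 m.
Near limit Dn = s·(H − f)/(H + s − 2f) = 500 × (1844.3 − 11) / (1844.3 + 500 − 2 × 11) = 500 × 1833.3 / 2322.3 ≈ 394.72 mm.

395 mm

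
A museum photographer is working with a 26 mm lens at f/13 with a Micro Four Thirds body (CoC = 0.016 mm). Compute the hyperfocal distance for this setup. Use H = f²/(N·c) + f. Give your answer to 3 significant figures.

3.28 m

Hyperfocal distance H = f²/(N·c) + f = 26²/(13 × 0.016) + 26 = 676/0.208 + 26 ≈ 3276.0 mm ≈ 3.28 m.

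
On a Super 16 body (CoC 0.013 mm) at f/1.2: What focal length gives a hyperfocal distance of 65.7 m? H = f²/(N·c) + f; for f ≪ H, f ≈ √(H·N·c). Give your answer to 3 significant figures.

From H = f²/(N·c) + f, with f ≪ H: f ≈ √(H·N·c) = √(65700 × 1.2 × 0.013) = √1024.9 ≈ 32.01 mm.
The +f correction barely moves this — solving exactly, f² + N·c·f − N·c·H = 0 ⇒ f = (−N·c + √((N·c)² + 4·N·c·H))/2 = (−0.0156 + √4099.7)/2 ≈ 32.007 mm, so f ≈ 32.0 mm.

32.0 mm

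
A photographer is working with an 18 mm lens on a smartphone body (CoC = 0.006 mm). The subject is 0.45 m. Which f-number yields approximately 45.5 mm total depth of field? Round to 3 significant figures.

Write h = H − f = f²/(N·c). The thin-lens limits are Dn = s·h/(h + (s−f)) and Df = s·h/(h − (s−f)), so DoF = Df − Dn = 2·s·(s−f)·h / (h² − (s−f)²).
That is a quadratic in h: DoF·h² − 2·s·(s−f)·h − DoF·(s−f)² = 0 ⇒ h = (s−f)·(s + √(s² + DoF²)) / DoF = 432 × (450 + √(450² + 45.5²)) / 45.5 = 432 × (450 + 452.294) / 45.5 ≈ 8566.8 mm.
Then N = f²/(c·h) = 18² / (0.006 × 8566.8) = 324 / 51.401 ≈ 6.30.

f/6.30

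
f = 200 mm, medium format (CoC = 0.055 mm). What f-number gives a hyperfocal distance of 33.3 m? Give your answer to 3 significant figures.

Rearrange H = f²/(N·c) + f for N: N = f² / ((H − f)·c).
N = 200² / ((33300 − 200) × 0.055) = 40000 / 1820 ≈ 22.

f/22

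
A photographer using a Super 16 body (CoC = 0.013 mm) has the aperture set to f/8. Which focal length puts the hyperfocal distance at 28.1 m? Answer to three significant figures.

From H = f²/(N·c) + f, with f ≪ H: f ≈ √(H·N·c) = √(28100 × 8 × 0.013) = √2922.4 ≈ 54.06 mm.
Exact: f² + N·c·f − N·c·H = 0 ⇒ f = (−N·c + √((N·c)² + 4·N·c·H))/2 = (−0.104 + √11690)/2 ≈ 54.007 mm ≈ 54.0 mm.

54.0 mm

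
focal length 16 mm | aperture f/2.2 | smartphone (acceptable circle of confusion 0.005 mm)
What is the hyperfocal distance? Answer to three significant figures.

23.3 m

Hyperfocal distance H = f²/(N·c) + f = 16²/(2.2 × 0.005) + 16 = 256/0.011 + 16 ≈ 23288.7 mm ≈ 23.3 m.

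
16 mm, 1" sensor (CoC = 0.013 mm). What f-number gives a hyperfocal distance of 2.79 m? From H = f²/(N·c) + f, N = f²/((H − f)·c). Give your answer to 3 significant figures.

f/7.10

Rearrange H = f²/(N·c) + f for N: N = f² / ((H − f)·c).
N = 16² / ((2790 − 16) × 0.013) = 256 / 36.06 ≈ 7.10.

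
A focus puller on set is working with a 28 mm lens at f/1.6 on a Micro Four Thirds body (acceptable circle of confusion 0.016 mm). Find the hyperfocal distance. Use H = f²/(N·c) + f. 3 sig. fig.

30.7 m

Hyperfocal distance H = f²/(N·c) + f = 28²/(1.6 × 0.016) + 28 = 784/0.0256 + 28 ≈ 30653.0 mm ≈ 30.7 m.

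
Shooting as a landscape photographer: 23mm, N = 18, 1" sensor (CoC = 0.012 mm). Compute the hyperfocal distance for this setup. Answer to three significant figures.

Hyperfocal distance H = f²/(N·c) + f = 23²/(18 × 0.012) + 23 = 529/0.216 + 23 ≈ 2472.1 mm ≈ 2.47 m.

2.47 m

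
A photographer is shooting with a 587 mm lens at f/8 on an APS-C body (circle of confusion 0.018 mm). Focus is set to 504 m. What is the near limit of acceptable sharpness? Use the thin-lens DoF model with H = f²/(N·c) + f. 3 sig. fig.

416 m

Hyperfocal distance H = f²/(N·c) + f = 587²/(8 × 0.018) + 587 = 344569/0.144 + 587 ≈ 2393427.3 mm ≈ 2393 m.
Near limit Dn = s·(H − f)/(H + s − 2f) = 504000 × (2393427.3 − 587) / (2393427.3 + 504000 − 2 × 587) = 504000 × 2392840.3 / 2896253.3 ≈ 416397 mm ≈ 416 m.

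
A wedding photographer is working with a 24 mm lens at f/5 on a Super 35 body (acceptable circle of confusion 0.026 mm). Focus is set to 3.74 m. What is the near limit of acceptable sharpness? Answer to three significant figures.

2.03 m

Hyperfocal distance H = f²/(N·c) + f = 24²/(5 × 0.026) + 24 = 576/0.13 + 24 ≈ 4454.8 mm ≈ 4.455 m.
Near limit Dn = s·(H − f)/(H + s − 2f) = 3740 × (4454.8 − 24) / (4454.8 + 3740 − 2 × 24) = 3740 × 4430.8 / 8146.8 ≈ 2034.1 mm ≈ 2.03 m.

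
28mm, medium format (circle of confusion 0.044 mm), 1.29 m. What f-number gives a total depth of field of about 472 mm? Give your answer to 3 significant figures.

Write h = H − f = f²/(N·c). The thin-lens limits are Dn = s·h/(h + (s−f)) and Df = s·h/(h − (s−f)), so DoF = Df − Dn = 2·s·(s−f)·h / (h² − (s−f)²).
That is a quadratic in h: DoF·h² − 2·s·(s−f)·h − DoF·(s−f)² = 0 ⇒ h = (s−f)·(s + √(s² + DoF²)) / DoF = 1262 × (1290 + √(1290² + 472²)) / 472 = 1262 × (1290 + 1373.64) / 472 ≈ 7121.8 mm.
Then N = f²/(c·h) = 28² / (0.044 × 7121.8) = 784 / 313.36 ≈ 2.50.

f/2.50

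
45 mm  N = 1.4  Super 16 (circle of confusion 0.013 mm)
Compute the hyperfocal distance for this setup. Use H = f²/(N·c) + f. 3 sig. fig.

Hyperfocal distance H = f²/(N·c) + f = 45²/(1.4 × 0.013) + 45 = 2025/0.0182 + 45 ≈ 111308.7 mm ≈ 111 m.

111 m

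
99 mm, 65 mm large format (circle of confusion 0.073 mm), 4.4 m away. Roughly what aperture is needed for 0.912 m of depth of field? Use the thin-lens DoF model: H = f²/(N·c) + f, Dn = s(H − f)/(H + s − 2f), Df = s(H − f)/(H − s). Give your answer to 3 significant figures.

f/3.20

Write h = H − f = f²/(N·c). The thin-lens limits are Dn = s·h/(h + (s−f)) and Df = s·h/(h − (s−f)), so DoF = Df − Dn = 2·s·(s−f)·h / (h² − (s−f)²).
That is a quadratic in h: DoF·h² − 2·s·(s−f)·h − DoF·(s−f)² = 0 ⇒ h = (s−f)·(s + √(s² + DoF²)) / DoF = 4301 × (4400 + √(4400² + 912²)) / 912 = 4301 × (4400 + 4493.52) / 912 ≈ 41942 mm.
Then N = f²/(c·h) = 99² / (0.073 × 41942) = 9801 / 3061.8 ≈ 3.20.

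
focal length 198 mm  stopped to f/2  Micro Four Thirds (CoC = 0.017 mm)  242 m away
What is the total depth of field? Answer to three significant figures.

Hyperfocal distance H = f²/(N·c) + f = 198²/(2 × 0.017) + 198 = 39204/0.034 + 198 ≈ 1153256.8 mm ≈ 1153 m.
Near limit Dn = s·(H − f)/(H + s − 2f) = 242000 × (1153256.8 − 198) / (1153256.8 + 242000 − 2 × 198) = 242000 × 1153058.8 / 1394860.8 ≈ 200049 mm.
Far limit Df = s·(H − f)/(H − s) = 242000 × (1153256.8 − 198) / (1153256.8 − 242000) = 242000 × 1153058.8 / 911256.8 ≈ 306215 mm.
Depth of field = Df − Dn = 306215 − 200049 ≈ 106166 mm ≈ 106 m.

106 m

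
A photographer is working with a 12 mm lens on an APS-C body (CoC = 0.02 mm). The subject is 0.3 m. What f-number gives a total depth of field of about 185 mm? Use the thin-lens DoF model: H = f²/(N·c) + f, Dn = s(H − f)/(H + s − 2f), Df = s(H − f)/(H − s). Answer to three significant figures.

Write h = H − f = f²/(N·c). The thin-lens limits are Dn = s·h/(h + (s−f)) and Df = s·h/(h − (s−f)), so DoF = Df − Dn = 2·s·(s−f)·h / (h² − (s−f)²).
That is a quadratic in h: DoF·h² − 2·s·(s−f)·h − DoF·(s−f)² = 0 ⇒ h = (s−f)·(s + √(s² + DoF²)) / DoF = 288 × (300 + √(300² + 185²)) / 185 = 288 × (300 + 352.456) / 185 ≈ 1015.7 mm.
Then N = f²/(c·h) = 12² / (0.02 × 1015.7) = 144 / 20.314 ≈ 7.09.

f/7.09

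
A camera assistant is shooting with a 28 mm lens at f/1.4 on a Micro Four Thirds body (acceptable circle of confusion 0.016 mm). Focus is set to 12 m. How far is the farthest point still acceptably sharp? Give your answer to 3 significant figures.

Hyperfocal distance H = f²/(N·c) + f = 28²/(1.4 × 0.016) + 28 = 784/0.0224 + 28 ≈ 35028.0 mm ≈ 35.03 m.
Far limit Df = s·(H − f)/(H − s) = 12000 × (35028.0 − 28) / (35028.0 − 12000) = 12000 × 35000.0 / 23028.0 ≈ 18239 mm ≈ 18.2 m.

18.2 m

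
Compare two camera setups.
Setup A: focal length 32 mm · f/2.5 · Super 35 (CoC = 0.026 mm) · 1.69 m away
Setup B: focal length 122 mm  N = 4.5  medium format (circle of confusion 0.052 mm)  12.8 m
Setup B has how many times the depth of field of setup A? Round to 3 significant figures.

14.8

Setup A: H = 32²/(2.5×0.026) + 32 ≈ 15785.8 mm; DoF = Df − Dn = 1888.78 − 1529.07 ≈ 359.71 mm.
Setup B: H = 122²/(4.5×0.052) + 122 ≈ 63728.8 mm; DoF = Df − Dn = 15986.4 − 10672.7 ≈ 5313.7 mm.
Ratio = 5313.7 / 359.71 ≈ 14.8.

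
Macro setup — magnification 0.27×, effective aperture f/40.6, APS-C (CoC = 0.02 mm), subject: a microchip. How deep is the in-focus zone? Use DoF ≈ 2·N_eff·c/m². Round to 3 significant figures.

At magnification m, DoF ≈ 2·N_eff·c/m² = 2 × 40.6 × 0.02 / 0.27² = 1.624 / 0.0729 ≈ 22.3 mm.

22.3 mm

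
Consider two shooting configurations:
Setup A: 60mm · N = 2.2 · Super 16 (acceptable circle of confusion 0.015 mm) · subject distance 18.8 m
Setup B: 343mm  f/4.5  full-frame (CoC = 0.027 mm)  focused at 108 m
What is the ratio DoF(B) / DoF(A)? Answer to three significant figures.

3.65

Setup A: H = 60²/(2.2×0.015) + 60 ≈ 109150.9 mm; DoF = Df − Dn = 22699.4 − 16043.9 ≈ 6655.5 mm.
Setup B: H = 343²/(4.5×0.027) + 343 ≈ 968647.5 mm; DoF = Df − Dn = 121510 − 97194 ≈ 24316 mm.
Ratio = 24316 / 6655.5 ≈ 3.65.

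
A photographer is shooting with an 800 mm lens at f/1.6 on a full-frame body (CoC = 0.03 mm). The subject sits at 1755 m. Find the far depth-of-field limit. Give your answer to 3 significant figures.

2020 m

Hyperfocal distance H = f²/(N·c) + f = 800²/(1.6 × 0.03) + 800 = 640000/0.048 + 800 ≈ 13334133.3 mm ≈ 13334 m.
Far limit Df = s·(H − f)/(H − s) = 1755000 × (13334133.3 − 800) / (13334133.3 − 1755000) = 1755000 × 13333333.3 / 11579133.3 ≈ 2020877 mm ≈ 2020 m.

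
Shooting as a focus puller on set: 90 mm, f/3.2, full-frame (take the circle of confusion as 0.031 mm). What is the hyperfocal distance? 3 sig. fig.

Hyperfocal distance H = f²/(N·c) + f = 90²/(3.2 × 0.031) + 90 = 8100/0.0992 + 90 ≈ 81743.2 mm ≈ 81.7 m.

81.7 m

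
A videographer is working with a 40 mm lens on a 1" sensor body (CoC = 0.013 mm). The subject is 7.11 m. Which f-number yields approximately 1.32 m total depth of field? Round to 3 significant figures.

Write h = H − f = f²/(N·c). The thin-lens limits are Dn = s·h/(h + (s−f)) and Df = s·h/(h − (s−f)), so DoF = Df − Dn = 2·s·(s−f)·h / (h² − (s−f)²).
That is a quadratic in h: DoF·h² − 2·s·(s−f)·h − DoF·(s−f)² = 0 ⇒ h = (s−f)·(s + √(s² + DoF²)) / DoF = 7070 × (7110 + √(7110² + 1320²)) / 1320 = 7070 × (7110 + 7231.49) / 1320 ≈ 76814 mm.
Then N = f²/(c·h) = 40² / (0.013 × 76814) = 1600 / 998.58 ≈ 1.60.

f/1.60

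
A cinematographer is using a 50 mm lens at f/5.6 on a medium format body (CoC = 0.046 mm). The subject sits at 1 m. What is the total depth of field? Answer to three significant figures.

198 mm

Hyperfocal distance H = f²/(N·c) + f = 50²/(5.6 × 0.046) + 50 = 2500/0.2576 + 50 ≈ 9755.0 mm ≈ 9.755 m.
Near limit Dn = s·(H − f)/(H + s − 2f) = 1000 × (9755.0 − 50) / (9755.0 + 1000 − 2 × 50) = 1000 × 9705.0 / 10655.0 ≈ 910.84 mm.
Far limit Df = s·(H − f)/(H − s) = 1000 × (9755.0 − 50) / (9755.0 − 1000) = 1000 × 9705.0 / 8755.0 ≈ 1108.51 mm.
Depth of field = Df − Dn = 1108.51 − 910.84 ≈ 197.67 mm.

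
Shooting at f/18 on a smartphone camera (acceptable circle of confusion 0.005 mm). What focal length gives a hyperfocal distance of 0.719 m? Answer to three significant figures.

8.00 mm

From H = f²/(N·c) + f, with f ≪ H: f ≈ √(H·N·c) = √(719 × 18 × 0.005) = √64.710 ≈ 8.044 mm.
Exact: f² + N·c·f − N·c·H = 0 ⇒ f = (−N·c + √((N·c)² + 4·N·c·H))/2 = (−0.09 + √258.85)/2 ≈ 7.9994 mm ≈ 8.00 mm.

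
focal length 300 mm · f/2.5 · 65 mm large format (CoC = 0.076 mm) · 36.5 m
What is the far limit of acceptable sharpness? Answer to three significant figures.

39.5 m

Hyperfocal distance H = f²/(N·c) + f = 300²/(2.5 × 0.076) + 300 = 90000/0.19 + 300 ≈ 473984.2 mm ≈ 474.0 m.
Far limit Df = s·(H − f)/(H − s) = 36500 × (473984.2 − 300) / (473984.2 − 36500) = 36500 × 473684.2 / 437484.2 ≈ 39520 mm ≈ 39.5 m.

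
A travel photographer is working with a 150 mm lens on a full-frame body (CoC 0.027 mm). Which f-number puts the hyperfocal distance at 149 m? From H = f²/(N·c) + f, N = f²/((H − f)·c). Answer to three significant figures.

Rearrange H = f²/(N·c) + f for N: N = f² / ((H − f)·c).
N = 150² / ((149000 − 150) × 0.027) = 22500 / 4019 ≈ 5.60.

f/5.60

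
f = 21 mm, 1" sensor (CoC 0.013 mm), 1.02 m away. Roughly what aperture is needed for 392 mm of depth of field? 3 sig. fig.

f/6.30

Write h = H − f = f²/(N·c). The thin-lens limits are Dn = s·h/(h + (s−f)) and Df = s·h/(h − (s−f)), so DoF = Df − Dn = 2·s·(s−f)·h / (h² − (s−f)²).
That is a quadratic in h: DoF·h² − 2·s·(s−f)·h − DoF·(s−f)² = 0 ⇒ h = (s−f)·(s + √(s² + DoF²)) / DoF = 999 × (1020 + √(1020² + 392²)) / 392 = 999 × (1020 + 1092.73) / 392 ≈ 5384.2 mm.
Then N = f²/(c·h) = 21² / (0.013 × 5384.2) = 441 / 69.995 ≈ 6.30.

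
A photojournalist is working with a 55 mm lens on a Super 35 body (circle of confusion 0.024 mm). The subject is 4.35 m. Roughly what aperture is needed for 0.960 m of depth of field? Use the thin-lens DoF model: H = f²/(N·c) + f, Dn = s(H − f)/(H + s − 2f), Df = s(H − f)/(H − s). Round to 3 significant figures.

Write h = H − f = f²/(N·c). The thin-lens limits are Dn = s·h/(h + (s−f)) and Df = s·h/(h − (s−f)), so DoF = Df − Dn = 2·s·(s−f)·h / (h² − (s−f)²).
That is a quadratic in h: DoF·h² − 2·s·(s−f)·h − DoF·(s−f)² = 0 ⇒ h = (s−f)·(s + √(s² + DoF²)) / DoF = 4295 × (4350 + √(4350² + 960²)) / 960 = 4295 × (4350 + 4454.67) / 960 ≈ 39392 mm.
Then N = f²/(c·h) = 55² / (0.024 × 39392) = 3025 / 945.40 ≈ 3.20.

f/3.20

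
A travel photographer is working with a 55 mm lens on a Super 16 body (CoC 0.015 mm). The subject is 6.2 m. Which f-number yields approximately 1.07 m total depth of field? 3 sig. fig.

Write h = H − f = f²/(N·c). The thin-lens limits are Dn = s·h/(h + (s−f)) and Df = s·h/(h − (s−f)), so DoF = Df − Dn = 2·s·(s−f)·h / (h² − (s−f)²).
That is a quadratic in h: DoF·h² − 2·s·(s−f)·h − DoF·(s−f)² = 0 ⇒ h = (s−f)·(s + √(s² + DoF²)) / DoF = 6145 × (6200 + √(6200² + 1070²)) / 1070 = 6145 × (6200 + 6291.65) / 1070 ≈ 71739 mm.
Then N = f²/(c·h) = 55² / (0.015 × 71739) = 3025 / 1076.1 ≈ 2.81.

f/2.81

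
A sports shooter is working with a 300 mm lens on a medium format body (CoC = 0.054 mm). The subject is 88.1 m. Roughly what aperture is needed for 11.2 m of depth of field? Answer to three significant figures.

f/1.20

Write h = H − f = f²/(N·c). The thin-lens limits are Dn = s·h/(h + (s−f)) and Df = s·h/(h − (s−f)), so DoF = Df − Dn = 2·s·(s−f)·h / (h² − (s−f)²).
That is a quadratic in h: DoF·h² − 2·s·(s−f)·h − DoF·(s−f)² = 0 ⇒ h = (s−f)·(s + √(s² + DoF²)) / DoF = 87800 × (88100 + √(88100² + 11200²)) / 11200 = 87800 × (88100 + 88809.1) / 11200 ≈ 1386841 mm.
Then N = f²/(c·h) = 300² / (0.054 × 1386841) = 90000 / 74889 ≈ 1.20.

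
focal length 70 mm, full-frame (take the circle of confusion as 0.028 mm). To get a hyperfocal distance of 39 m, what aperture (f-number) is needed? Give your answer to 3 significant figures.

f/4.50

Rearrange H = f²/(N·c) + f for N: N = f² / ((H − f)·c).
N = 70² / ((39000 − 70) × 0.028) = 4900 / 1090 ≈ 4.50.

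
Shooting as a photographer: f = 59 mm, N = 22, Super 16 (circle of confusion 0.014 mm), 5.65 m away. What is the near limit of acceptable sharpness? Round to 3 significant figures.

3.78 m

Hyperfocal distance H = f²/(N·c) + f = 59²/(22 × 0.014) + 59 = 3481/0.308 + 59 ≈ 11360.9 mm ≈ 11.36 m.
Near limit Dn = s·(H − f)/(H + s − 2f) = 5650 × (11360.9 − 59) / (11360.9 + 5650 − 2 × 59) = 5650 × 11301.9 / 16892.9 ≈ 3780.0 mm ≈ 3.78 m.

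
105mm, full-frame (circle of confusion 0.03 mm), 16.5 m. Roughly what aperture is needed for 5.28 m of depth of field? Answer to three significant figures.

f/3.50

Write h = H − f = f²/(N·c). The thin-lens limits are Dn = s·h/(h + (s−f)) and Df = s·h/(h − (s−f)), so DoF = Df − Dn = 2·s·(s−f)·h / (h² − (s−f)²).
That is a quadratic in h: DoF·h² − 2·s·(s−f)·h − DoF·(s−f)² = 0 ⇒ h = (s−f)·(s + √(s² + DoF²)) / DoF = 16395 × (16500 + √(16500² + 5280²)) / 5280 = 16395 × (16500 + 17324.2) / 5280 ≈ 105028 mm.
Then N = f²/(c·h) = 105² / (0.03 × 105028) = 11025 / 3150.8 ≈ 3.50.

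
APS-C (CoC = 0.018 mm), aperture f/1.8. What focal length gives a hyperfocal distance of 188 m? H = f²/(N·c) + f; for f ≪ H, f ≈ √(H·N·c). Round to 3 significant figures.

From H = f²/(N·c) + f, with f ≪ H: f ≈ √(H·N·c) = √(188000 × 1.8 × 0.018) = √6091.2 ≈ 78.05 mm.
Exact: f² + N·c·f − N·c·H = 0 ⇒ f = (−N·c + √((N·c)² + 4·N·c·H))/2 = (−0.0324 + √24365)/2 ≈ 78.030 mm ≈ 78.0 mm.

78.0 mm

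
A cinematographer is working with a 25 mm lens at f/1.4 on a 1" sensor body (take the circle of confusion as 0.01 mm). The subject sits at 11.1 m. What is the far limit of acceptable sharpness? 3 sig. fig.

Hyperfocal distance H = f²/(N·c) + f = 25²/(1.4 × 0.01) + 25 = 625/0.014 + 25 ≈ 44667.9 mm ≈ 44.67 m.
Far limit Df = s·(H − f)/(H − s) = 11100 × (44667.9 − 25) / (44667.9 − 11100) = 11100 × 44642.9 / 33567.9 ≈ 14762 mm ≈ 14.8 m.

14.8 m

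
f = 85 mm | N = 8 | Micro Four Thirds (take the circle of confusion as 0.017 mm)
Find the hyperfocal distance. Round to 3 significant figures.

Hyperfocal distance H = f²/(N·c) + f = 85²/(8 × 0.017) + 85 = 7225/0.136 + 85 ≈ 53210.0 mm ≈ 53.2 m.

53.2 m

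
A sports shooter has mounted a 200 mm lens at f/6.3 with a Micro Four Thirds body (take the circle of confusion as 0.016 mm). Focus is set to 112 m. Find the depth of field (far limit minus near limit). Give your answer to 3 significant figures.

Hyperfocal distance H = f²/(N·c) + f = 200²/(6.3 × 0.016) + 200 = 40000/0.1008 + 200 ≈ 397025.4 mm ≈ 397.0 m.
Near limit Dn = s·(H − f)/(H + s − 2f) = 112000 × (397025.4 − 200) / (397025.4 + 112000 − 2 × 200) = 112000 × 396825.4 / 508625.4 ≈ 87381 mm.
Far limit Df = s·(H − f)/(H − s) = 112000 × (397025.4 − 200) / (397025.4 − 112000) = 112000 × 396825.4 / 285025.4 ≈ 155932 mm.
Depth of field = Df − Dn = 155932 − 87381 ≈ 68551 mm ≈ 68.6 m.

68.6 m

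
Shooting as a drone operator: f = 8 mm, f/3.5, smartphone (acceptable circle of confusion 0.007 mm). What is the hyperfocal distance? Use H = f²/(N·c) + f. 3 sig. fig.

Hyperfocal distance H = f²/(N·c) + f = 8²/(3.5 × 0.007) + 8 = 64/0.0245 + 8 ≈ 2620.2 mm ≈ 2.62 m.

2.62 m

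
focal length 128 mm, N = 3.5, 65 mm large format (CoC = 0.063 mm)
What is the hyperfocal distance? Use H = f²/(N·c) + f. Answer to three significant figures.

Hyperfocal distance H = f²/(N·c) + f = 128²/(3.5 × 0.063) + 128 = 16384/0.2205 + 128 ≈ 74431.9 mm ≈ 74.4 m.

74.4 m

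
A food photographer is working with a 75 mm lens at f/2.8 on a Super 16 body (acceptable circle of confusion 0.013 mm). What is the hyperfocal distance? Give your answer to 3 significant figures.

Hyperfocal distance H = f²/(N·c) + f = 75²/(2.8 × 0.013) + 75 = 5625/0.0364 + 75 ≈ 154608.0 mm ≈ 155 m.

155 m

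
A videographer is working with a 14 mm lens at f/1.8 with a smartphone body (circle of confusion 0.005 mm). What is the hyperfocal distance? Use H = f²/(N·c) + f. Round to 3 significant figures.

Hyperfocal distance H = f²/(N·c) + f = 14²/(1.8 × 0.005) + 14 = 196/0.009 + 14 ≈ 21791.8 mm ≈ 21.8 m.

21.8 m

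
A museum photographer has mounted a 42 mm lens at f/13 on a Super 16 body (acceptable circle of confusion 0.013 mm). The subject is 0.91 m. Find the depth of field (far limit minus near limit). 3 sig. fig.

152 mm

Hyperfocal distance H = f²/(N·c) + f = 42²/(13 × 0.013) + 42 = 1764/0.169 + 42 ≈ 10479.9 mm ≈ 10.48 m.
Near limit Dn = s·(H − f)/(H + s − 2f) = 910 × (10479.9 − 42) / (10479.9 + 910 − 2 × 42) = 910 × 10437.9 / 11305.9 ≈ 840.14 mm.
Far limit Df = s·(H − f)/(H − s) = 910 × (10479.9 − 42) / (10479.9 − 910) = 910 × 10437.9 / 9569.9 ≈ 992.54 mm.
Depth of field = Df − Dn = 992.54 − 840.14 ≈ 152.40 mm.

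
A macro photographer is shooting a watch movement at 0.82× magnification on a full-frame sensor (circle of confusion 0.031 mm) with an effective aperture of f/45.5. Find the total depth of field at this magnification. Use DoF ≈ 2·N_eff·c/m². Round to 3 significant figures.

4.20 mm

At magnification m, DoF ≈ 2·N_eff·c/m² = 2 × 45.5 × 0.031 / 0.82² = 2.821 / 0.6724 ≈ 4.2 mm.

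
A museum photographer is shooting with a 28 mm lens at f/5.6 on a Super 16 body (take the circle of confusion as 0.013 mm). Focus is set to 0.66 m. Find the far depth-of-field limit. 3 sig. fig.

Hyperfocal distance H = f²/(N·c) + f = 28²/(5.6 × 0.013) + 28 = 784/0.0728 + 28 ≈ 10797.2 mm ≈ 10.80 m.
Far limit Df = s·(H − f)/(H − s) = 660 × (10797.2 − 28) / (10797.2 − 660) = 660 × 10769.2 / 10137.2 ≈ 701.15 mm ≈ 0.701 m.

0.701 m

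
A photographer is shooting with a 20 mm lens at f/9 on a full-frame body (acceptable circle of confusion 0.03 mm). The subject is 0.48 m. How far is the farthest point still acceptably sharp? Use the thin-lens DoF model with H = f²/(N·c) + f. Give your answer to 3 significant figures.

0.696 m

Hyperfocal distance H = f²/(N·c) + f = 20²/(9 × 0.03) + 20 = 400/0.27 + 20 ≈ 1501.5 mm ≈ 1.501 m.
Far limit Df = s·(H − f)/(H − s) = 480 × (1501.5 − 20) / (1501.5 − 480) = 480 × 1481.5 / 1021.5 ≈ 696.16 mm ≈ 0.696 m.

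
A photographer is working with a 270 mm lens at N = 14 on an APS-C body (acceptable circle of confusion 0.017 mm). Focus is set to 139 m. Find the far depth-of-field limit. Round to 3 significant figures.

254 m

Hyperfocal distance H = f²/(N·c) + f = 270²/(14 × 0.017) + 270 = 72900/0.238 + 270 ≈ 306572.5 mm ≈ 306.6 m.
Far limit Df = s·(H − f)/(H − s) = 139000 × (306572.5 − 270) / (306572.5 − 139000) = 139000 × 306302.5 / 167572.5 ≈ 254075 mm ≈ 254 m.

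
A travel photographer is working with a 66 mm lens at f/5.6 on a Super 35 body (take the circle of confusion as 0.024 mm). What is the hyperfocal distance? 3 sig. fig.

32.5 m

Hyperfocal distance H = f²/(N·c) + f = 66²/(5.6 × 0.024) + 66 = 4356/0.1344 + 66 ≈ 32476.7 mm ≈ 32.5 m.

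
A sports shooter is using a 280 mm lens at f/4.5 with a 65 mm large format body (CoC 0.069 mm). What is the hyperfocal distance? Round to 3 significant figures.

253 m

Hyperfocal distance H = f²/(N·c) + f = 280²/(4.5 × 0.069) + 280 = 78400/0.3105 + 280 ≈ 252776.0 mm ≈ 253 m.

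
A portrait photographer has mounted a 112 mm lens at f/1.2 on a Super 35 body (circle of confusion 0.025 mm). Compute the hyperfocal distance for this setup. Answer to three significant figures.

Hyperfocal distance H = f²/(N·c) + f = 112²/(1.2 × 0.025) + 112 = 12544/0.03 + 112 ≈ 418245.3 mm ≈ 418 m.

418 m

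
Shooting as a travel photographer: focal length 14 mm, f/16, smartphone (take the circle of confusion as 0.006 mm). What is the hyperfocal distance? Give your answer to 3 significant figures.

2.06 m

Hyperfocal distance H = f²/(N·c) + f = 14²/(16 × 0.006) + 14 = 196/0.096 + 14 ≈ 2055.7 mm ≈ 2.06 m.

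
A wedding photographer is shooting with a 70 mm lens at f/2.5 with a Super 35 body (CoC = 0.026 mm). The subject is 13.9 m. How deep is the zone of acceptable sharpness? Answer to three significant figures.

Hyperfocal distance H = f²/(N·c) + f = 70²/(2.5 × 0.026) + 70 = 4900/0.065 + 70 ≈ 75454.6 mm ≈ 75.45 m.
Near limit Dn = s·(H − f)/(H + s − 2f) = 13900 × (75454.6 − 70) / (75454.6 + 13900 − 2 × 70) = 13900 × 75384.6 / 89214.6 ≈ 11745.2 mm.
Far limit Df = s·(H − f)/(H − s) = 13900 × (75454.6 − 70) / (75454.6 − 13900) = 13900 × 75384.6 / 61554.6 ≈ 17023.0 mm.
Depth of field = Df − Dn = 17023.0 − 11745.2 ≈ 5277.8 mm ≈ 5.28 m.

5.28 m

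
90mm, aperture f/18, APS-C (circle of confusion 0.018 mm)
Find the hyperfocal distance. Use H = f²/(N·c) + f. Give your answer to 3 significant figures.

Hyperfocal distance H = f²/(N·c) + f = 90²/(18 × 0.018) + 90 = 8100/0.324 + 90 ≈ 25090.0 mm ≈ 25.1 m.

25.1 m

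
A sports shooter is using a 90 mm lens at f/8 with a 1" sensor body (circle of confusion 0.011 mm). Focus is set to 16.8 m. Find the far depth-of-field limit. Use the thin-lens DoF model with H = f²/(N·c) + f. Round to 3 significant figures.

20.5 m

Hyperfocal distance H = f²/(N·c) + f = 90²/(8 × 0.011) + 90 = 8100/0.088 + 90 ≈ 92135.5 mm ≈ 92.14 m.
Far limit Df = s·(H − f)/(H − s) = 16800 × (92135.5 − 90) / (92135.5 − 16800) = 16800 × 92045.5 / 75335.5 ≈ 20526 mm ≈ 20.5 m.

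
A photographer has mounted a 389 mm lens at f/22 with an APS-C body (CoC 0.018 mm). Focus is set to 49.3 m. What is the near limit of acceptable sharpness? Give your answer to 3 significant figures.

Hyperfocal distance H = f²/(N·c) + f = 389²/(22 × 0.018) + 389 = 151321/0.396 + 389 ≈ 382512.7 mm ≈ 382.5 m.
Near limit Dn = s·(H − f)/(H + s − 2f) = 49300 × (382512.7 − 389) / (382512.7 + 49300 − 2 × 389) = 49300 × 382123.7 / 431034.7 ≈ 43706 mm ≈ 43.7 m.

43.7 m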